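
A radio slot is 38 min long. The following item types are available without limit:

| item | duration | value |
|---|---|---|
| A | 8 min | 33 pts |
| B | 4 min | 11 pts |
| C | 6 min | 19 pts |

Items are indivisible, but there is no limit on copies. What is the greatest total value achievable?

Best value-per-unit is A at 33/8; filling with it alone gives 4×33 = 132.
Optimal mix: 4×A + 1×C → duration 38, value 151.

151 pts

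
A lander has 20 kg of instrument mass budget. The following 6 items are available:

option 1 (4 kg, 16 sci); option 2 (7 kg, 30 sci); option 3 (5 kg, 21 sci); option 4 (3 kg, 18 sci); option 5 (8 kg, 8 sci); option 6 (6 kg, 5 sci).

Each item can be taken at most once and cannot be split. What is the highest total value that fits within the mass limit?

85 sci

Check high-value combinations within 20 kg:
- option 1+option 2+option 3+option 4: mass 4+7+5+3=19, value 16+30+21+18=85
- option 2+option 3+option 4: mass 7+5+3=15, value 30+21+18=69
- option 1+option 2+option 4+option 6: mass 4+7+3+6=20, value 16+30+18+5=69
Best: 85 sci.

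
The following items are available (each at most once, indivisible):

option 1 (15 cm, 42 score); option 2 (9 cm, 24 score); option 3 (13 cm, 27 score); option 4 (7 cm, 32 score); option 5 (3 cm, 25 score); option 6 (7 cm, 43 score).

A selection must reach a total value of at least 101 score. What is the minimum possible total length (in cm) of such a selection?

25

Subsets with value ≥ 101, sorted by total length:
- option 1+option 5+option 6: length 25, value 110
- option 2+option 4+option 5+option 6: length 26, value 124
Minimum length: 25 cm.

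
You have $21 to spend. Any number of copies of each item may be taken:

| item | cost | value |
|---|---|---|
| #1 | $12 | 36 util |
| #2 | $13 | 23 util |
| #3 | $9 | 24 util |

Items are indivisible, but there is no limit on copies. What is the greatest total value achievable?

Best value-per-unit is #1 at 36/12; filling with it alone gives 1×36 = 36.
Optimal mix: 1×#1 + 1×#3 → cost 21, value 60.

60 util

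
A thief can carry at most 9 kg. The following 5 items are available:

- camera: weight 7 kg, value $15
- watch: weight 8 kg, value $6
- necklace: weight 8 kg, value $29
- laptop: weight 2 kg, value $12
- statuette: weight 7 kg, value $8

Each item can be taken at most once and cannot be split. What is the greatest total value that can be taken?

$29

Check high-value combinations within 9 kg:
- necklace: weight 8, value 29
- camera+laptop: weight 7+2=9, value 15+12=27
- laptop+statuette: weight 2+7=9, value 12+8=20
- camera: weight 7, value 15
- laptop: weight 2, value 12
Best: $29.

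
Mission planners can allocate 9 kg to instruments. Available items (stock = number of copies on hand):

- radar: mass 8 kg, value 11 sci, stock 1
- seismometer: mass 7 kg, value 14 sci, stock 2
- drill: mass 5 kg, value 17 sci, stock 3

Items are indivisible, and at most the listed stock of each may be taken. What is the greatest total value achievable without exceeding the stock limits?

17 sci

Best selections within mass 9 and stock limits:
- 1×drill: mass 5, value 17
- 1×seismometer: mass 7, value 14
- 1×radar: mass 8, value 11
Best: 17 sci.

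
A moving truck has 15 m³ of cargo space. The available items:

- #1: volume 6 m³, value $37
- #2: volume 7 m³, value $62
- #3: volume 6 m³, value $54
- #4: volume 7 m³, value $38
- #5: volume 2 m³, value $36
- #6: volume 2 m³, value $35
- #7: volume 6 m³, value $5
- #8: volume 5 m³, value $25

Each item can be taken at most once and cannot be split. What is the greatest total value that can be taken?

$152

Check high-value combinations within 15 m³:
- #2+#3+#5: volume 7+6+2=15, value 62+54+36=152
- #2+#3+#6: volume 7+6+2=15, value 62+54+35=151
- #3+#5+#6+#8: volume 6+2+2+5=15, value 54+36+35+25=150
- #1+#2+#5: volume 6+7+2=15, value 37+62+36=135
Best: $152.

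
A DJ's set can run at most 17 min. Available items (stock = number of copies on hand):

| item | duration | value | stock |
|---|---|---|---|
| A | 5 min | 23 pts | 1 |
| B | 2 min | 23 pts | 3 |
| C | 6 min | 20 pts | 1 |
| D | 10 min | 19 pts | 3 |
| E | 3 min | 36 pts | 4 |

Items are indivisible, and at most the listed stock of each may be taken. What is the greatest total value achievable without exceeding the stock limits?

190 pts

Top feasible selections:
- 2×B + 4×E: duration 16, value 190
- 3×B + 3×E: duration 15, value 177
Best: 190 pts.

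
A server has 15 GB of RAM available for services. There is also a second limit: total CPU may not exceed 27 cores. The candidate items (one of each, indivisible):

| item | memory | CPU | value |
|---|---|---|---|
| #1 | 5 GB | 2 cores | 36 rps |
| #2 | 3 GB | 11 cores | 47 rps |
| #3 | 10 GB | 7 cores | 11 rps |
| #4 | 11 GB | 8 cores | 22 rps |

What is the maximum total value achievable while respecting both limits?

Feasible sets respecting both limits:
- #1+#2: memory 8, CPU 13, value 83
- #2+#4: memory 14, CPU 19, value 69
- #2+#3: memory 13, CPU 18, value 58
Best: 83 rps.

83 rps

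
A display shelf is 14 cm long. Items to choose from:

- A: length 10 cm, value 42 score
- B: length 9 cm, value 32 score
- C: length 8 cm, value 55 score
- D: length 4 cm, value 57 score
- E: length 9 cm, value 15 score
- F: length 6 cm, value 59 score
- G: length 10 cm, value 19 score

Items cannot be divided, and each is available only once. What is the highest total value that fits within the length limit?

116 score

Check high-value combinations within 14 cm:
- D+F: length 4+6=10, value 57+59=116
- C+F: length 8+6=14, value 55+59=114
- C+D: length 8+4=12, value 55+57=112
- A+D: length 10+4=14, value 42+57=99
- B+D: length 9+4=13, value 32+57=89
Best: 116 score.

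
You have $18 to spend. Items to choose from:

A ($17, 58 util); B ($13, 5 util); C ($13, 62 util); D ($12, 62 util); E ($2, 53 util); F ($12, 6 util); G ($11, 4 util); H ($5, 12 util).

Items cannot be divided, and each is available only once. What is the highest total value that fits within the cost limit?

115 util

Check high-value combinations within $18:
- D+E: cost 12+2=14, value 62+53=115
- C+E: cost 13+2=15, value 62+53=115
- D+H: cost 12+5=17, value 62+12=74
- C+H: cost 13+5=18, value 62+12=74
- E+G+H: cost 2+11+5=18, value 53+4+12=69
Best: 115 util.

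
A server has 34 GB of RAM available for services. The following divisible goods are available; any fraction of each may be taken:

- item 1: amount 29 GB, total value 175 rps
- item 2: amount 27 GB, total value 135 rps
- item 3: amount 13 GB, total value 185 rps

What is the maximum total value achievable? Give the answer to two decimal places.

311.72

Take in order of value per unit:
- item 3 (185/13 per unit): all 13 → value 185, running total 185.00
- item 1 (175/29 per unit): 21 of 29 → value 21×175/29 = 126.7241, running total 311.72
Total 311.72.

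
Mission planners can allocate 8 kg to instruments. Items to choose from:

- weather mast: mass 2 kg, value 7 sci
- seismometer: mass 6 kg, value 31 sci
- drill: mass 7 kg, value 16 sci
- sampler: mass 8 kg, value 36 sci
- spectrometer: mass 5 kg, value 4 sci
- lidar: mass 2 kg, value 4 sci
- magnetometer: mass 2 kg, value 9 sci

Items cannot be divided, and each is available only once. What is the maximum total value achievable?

40 sci

Check high-value combinations within 8 kg:
- seismometer+magnetometer: mass 6+2=8, value 31+9=40
- weather mast+seismometer: mass 2+6=8, value 7+31=38
- sampler: mass 8, value 36
- seismometer+lidar: mass 6+2=8, value 31+4=35
- seismometer: mass 6, value 31
Best: 40 sci.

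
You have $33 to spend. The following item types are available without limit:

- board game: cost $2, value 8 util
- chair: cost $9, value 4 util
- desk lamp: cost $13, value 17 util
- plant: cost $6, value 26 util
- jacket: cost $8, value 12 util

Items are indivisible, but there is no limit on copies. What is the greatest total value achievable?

Best value-per-unit is plant at 26/6; filling with it alone gives 5×26 = 130.
Optimal mix: 1×board game + 5×plant → cost 32, value 138.

138 util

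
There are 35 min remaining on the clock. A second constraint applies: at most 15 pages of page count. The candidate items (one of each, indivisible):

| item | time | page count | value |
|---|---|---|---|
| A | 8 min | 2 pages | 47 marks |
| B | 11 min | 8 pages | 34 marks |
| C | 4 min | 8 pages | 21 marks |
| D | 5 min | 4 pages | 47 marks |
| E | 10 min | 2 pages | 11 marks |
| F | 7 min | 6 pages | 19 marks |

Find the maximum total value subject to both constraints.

Feasible sets respecting both limits:
- A+B+D: time 24, page count 14, value 128
- A+D+E+F: time 30, page count 14, value 124
- A+C+D: time 17, page count 14, value 115
- A+D+F: time 20, page count 12, value 113
Best: 128 marks.

128 marks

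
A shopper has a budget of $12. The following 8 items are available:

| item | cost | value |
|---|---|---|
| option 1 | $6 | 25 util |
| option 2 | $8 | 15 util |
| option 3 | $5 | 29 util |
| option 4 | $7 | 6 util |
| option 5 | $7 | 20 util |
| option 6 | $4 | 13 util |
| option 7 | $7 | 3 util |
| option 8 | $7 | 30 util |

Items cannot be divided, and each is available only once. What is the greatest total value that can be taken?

This is a 0/1 knapsack; check combinations near the capacity.
- option 3+option 8: cost 5+7=12, value 29+30=59
- option 1+option 3: cost 6+5=11, value 25+29=54
- option 3+option 5: cost 5+7=12, value 29+20=49
Best: 59 util.

59 util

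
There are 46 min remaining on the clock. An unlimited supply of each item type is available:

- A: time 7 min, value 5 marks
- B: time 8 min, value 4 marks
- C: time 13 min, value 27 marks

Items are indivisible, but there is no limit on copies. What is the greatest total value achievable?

Best value-per-unit is C at 27/13; filling with it alone gives 3×27 = 81.
Optimal mix: 1×A + 3×C → time 46, value 86.

86 marks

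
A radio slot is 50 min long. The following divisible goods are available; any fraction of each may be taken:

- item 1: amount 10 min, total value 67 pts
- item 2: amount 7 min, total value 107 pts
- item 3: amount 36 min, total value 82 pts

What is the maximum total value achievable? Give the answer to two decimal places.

249.17

Take in order of value per unit:
- item 2 (107/7 per unit): all 7 → value 107, running total 107.00
- item 1 (67/10 per unit): all 10 → value 67, running total 174.00
- item 3 (82/36 per unit): 33 of 36 → value 33×82/36 = 75.1667, running total 249.17
Total 249.17.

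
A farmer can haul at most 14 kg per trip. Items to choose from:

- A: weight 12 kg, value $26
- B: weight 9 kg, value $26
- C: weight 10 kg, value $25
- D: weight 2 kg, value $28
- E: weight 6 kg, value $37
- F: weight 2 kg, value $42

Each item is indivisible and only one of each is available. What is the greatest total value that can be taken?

Check high-value combinations within 14 kg:
- D+E+F: weight 2+6+2=10, value 28+37+42=107
- B+D+F: weight 9+2+2=13, value 26+28+42=96
- C+D+F: weight 10+2+2=14, value 25+28+42=95
Best: $107.

$107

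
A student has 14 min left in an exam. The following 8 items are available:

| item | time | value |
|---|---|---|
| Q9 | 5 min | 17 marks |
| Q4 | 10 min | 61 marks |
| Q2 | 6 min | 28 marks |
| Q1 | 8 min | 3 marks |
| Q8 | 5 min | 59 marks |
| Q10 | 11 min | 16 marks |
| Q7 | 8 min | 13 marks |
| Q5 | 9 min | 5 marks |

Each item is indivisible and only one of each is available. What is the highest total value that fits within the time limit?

87 marks

Check high-value combinations within 14 min:
- Q2+Q8: time 6+5=11, value 28+59=87
- Q9+Q8: time 5+5=10, value 17+59=76
- Q8+Q7: time 5+8=13, value 59+13=72
Best: 87 marks.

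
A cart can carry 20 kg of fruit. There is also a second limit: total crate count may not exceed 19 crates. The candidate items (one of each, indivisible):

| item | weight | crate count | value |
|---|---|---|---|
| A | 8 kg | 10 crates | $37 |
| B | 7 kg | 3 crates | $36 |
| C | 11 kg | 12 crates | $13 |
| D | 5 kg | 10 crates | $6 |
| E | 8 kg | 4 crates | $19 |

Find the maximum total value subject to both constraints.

Feasible sets respecting both limits:
- A+B: weight 15, crate count 13, value 73
- B+D+E: weight 20, crate count 17, value 61
- A+E: weight 16, crate count 14, value 56
- B+E: weight 15, crate count 7, value 55
Best: $73.

$73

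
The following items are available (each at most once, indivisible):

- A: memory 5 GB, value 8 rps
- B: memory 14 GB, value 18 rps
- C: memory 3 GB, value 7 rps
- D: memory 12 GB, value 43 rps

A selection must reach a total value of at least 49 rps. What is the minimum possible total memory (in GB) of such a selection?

Subsets with value ≥ 49, sorted by total memory:
- C+D: memory 15, value 50
- A+D: memory 17, value 51
- A+C+D: memory 20, value 58
- B+D: memory 26, value 61
Minimum memory: 15 GB.

15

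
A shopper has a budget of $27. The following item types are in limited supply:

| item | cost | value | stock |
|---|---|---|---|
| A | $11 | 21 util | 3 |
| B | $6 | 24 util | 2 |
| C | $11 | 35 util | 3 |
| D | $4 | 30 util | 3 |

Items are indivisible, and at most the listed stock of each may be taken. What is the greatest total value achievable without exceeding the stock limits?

Top feasible selections:
- 2×B + 3×D: cost 24, value 138
- 1×C + 3×D: cost 23, value 125
- 1×B + 1×C + 2×D: cost 25, value 119
- 1×B + 3×D: cost 18, value 114
Best: 138 util.

138 util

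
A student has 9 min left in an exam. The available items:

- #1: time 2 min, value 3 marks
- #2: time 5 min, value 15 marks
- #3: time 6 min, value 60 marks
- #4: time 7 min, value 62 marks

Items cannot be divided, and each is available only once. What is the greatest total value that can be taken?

Check high-value combinations within 9 min:
- #1+#4: time 2+7=9, value 3+62=65
- #1+#3: time 2+6=8, value 3+60=63
- #4: time 7, value 62
Best: 65 marks.

65 marks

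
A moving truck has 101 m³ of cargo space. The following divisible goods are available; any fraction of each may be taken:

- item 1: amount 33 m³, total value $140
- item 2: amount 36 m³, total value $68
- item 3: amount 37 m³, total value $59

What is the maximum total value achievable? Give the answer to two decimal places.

Take in order of value per unit:
- item 1 (140/33 per unit): all 33 → value 140, running total 140.00
- item 2 (68/36 per unit): all 36 → value 68, running total 208.00
- item 3 (59/37 per unit): 32 of 37 → value 32×59/37 = 51.0270, running total 259.03
Total 259.03.

259.03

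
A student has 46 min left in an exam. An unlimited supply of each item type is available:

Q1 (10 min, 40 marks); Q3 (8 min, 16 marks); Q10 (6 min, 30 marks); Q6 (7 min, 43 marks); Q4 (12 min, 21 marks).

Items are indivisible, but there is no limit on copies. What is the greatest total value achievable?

Best value-per-unit is Q6 at 43/7; filling with it alone gives 6×43 = 258.
Optimal mix: 3×Q10 + 4×Q6 → time 46, value 262.

262 marks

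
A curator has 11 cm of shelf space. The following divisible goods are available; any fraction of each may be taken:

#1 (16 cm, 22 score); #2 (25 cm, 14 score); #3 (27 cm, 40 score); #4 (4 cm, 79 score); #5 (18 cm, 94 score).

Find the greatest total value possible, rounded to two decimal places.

Take in order of value per unit:
- #4 (79/4 per unit): all 4 → value 79, running total 79.00
- #5 (94/18 per unit): 7 of 18 → value 7×94/18 = 36.5556, running total 115.56
Total 115.56.

115.56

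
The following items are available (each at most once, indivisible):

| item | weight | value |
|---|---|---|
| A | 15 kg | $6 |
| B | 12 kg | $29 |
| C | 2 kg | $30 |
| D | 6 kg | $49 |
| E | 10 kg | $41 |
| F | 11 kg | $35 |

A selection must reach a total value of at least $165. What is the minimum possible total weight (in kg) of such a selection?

41

Subsets with value ≥ 165, sorted by total weight:
- B+C+D+E+F: weight 41, value 184
- A+B+C+D+E+F: weight 56, value 190
Minimum weight: 41 kg.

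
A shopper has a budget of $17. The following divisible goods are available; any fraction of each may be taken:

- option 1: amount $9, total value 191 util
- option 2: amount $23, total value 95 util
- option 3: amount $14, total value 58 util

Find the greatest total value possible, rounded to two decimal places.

224.14

Take in order of value per unit:
- option 1 (191/9 per unit): all 9 → value 191, running total 191.00
- option 3 (58/14 per unit): 8 of 14 → value 8×58/14 = 33.1429, running total 224.14
Total 224.14.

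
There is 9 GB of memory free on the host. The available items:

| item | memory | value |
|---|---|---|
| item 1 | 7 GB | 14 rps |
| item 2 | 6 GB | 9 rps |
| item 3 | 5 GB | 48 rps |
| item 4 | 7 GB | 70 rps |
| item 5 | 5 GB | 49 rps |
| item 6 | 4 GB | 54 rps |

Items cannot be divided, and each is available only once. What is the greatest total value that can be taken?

Check high-value combinations within 9 GB:
- item 5+item 6: memory 5+4=9, value 49+54=103
- item 3+item 6: memory 5+4=9, value 48+54=102
- item 4: memory 7, value 70
- item 6: memory 4, value 54
- item 5: memory 5, value 49
Best: 103 rps.

103 rps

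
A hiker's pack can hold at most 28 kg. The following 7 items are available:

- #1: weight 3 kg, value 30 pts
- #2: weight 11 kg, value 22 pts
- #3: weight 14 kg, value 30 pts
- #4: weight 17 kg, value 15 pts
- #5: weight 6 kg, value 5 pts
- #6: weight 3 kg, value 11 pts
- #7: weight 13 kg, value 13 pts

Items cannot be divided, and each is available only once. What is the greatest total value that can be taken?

82 pts

Check high-value combinations within 28 kg:
- #1+#2+#3: weight 3+11+14=28, value 30+22+30=82
- #1+#3+#5+#6: weight 3+14+6+3=26, value 30+30+5+11=76
- #1+#3+#6: weight 3+14+3=20, value 30+30+11=71
- #1+#2+#5+#6: weight 3+11+6+3=23, value 30+22+5+11=68
- #1+#3+#5: weight 3+14+6=23, value 30+30+5=65
Best: 82 pts.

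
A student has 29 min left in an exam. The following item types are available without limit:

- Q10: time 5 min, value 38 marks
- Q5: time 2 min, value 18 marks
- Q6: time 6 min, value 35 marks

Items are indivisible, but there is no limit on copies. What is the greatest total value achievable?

Best value-per-unit is Q5 at 18/2; filling with it alone gives 14×18 = 252.
Optimal mix: 1×Q10 + 12×Q5 → time 29, value 254.

254 marks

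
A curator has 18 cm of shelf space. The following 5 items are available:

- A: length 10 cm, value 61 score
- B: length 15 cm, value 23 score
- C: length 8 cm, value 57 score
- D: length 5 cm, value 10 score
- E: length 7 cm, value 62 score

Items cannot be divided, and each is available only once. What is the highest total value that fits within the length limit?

123 score

Check high-value combinations within 18 cm:
- A+E: length 10+7=17, value 61+62=123
- C+E: length 8+7=15, value 57+62=119
- A+C: length 10+8=18, value 61+57=118
- D+E: length 5+7=12, value 10+62=72
Best: 123 score.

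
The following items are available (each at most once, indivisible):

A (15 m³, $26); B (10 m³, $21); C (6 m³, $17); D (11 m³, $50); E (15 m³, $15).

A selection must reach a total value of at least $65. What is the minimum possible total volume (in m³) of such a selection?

Subsets with value ≥ 65, sorted by total volume:
- C+D: volume 17, value 67
- B+D: volume 21, value 71
- A+D: volume 26, value 76
- D+E: volume 26, value 65
Minimum volume: 17 m³.

17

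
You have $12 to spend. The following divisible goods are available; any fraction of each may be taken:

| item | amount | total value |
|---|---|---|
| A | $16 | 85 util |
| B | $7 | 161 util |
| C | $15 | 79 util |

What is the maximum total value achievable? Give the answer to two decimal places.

187.56

Take in order of value per unit:
- B (161/7 per unit): all 7 → value 161, running total 161.00
- A (85/16 per unit): 5 of 16 → value 5×85/16 = 26.5625, running total 187.56
Total 187.56.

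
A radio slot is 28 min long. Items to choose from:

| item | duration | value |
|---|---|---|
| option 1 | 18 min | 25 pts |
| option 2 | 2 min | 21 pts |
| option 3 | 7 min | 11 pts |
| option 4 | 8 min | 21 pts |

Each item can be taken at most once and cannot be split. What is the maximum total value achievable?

67 pts

Check high-value combinations within 28 min:
- option 1+option 2+option 4: duration 18+2+8=28, value 25+21+21=67
- option 1+option 2+option 3: duration 18+2+7=27, value 25+21+11=57
- option 2+option 3+option 4: duration 2+7+8=17, value 21+11+21=53
Best: 67 pts.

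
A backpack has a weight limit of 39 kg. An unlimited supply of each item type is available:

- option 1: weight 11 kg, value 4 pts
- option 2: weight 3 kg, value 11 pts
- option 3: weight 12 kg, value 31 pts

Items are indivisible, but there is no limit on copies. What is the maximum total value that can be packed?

Best value-per-unit is option 2 at 11/3, and filling with it alone uses weight 13×3=39. No mix of the others beats 13×11 = 143.

143 pts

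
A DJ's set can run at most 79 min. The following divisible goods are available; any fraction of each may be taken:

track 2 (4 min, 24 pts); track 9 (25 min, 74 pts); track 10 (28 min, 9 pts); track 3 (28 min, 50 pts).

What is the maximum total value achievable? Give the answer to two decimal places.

Take in order of value per unit:
- track 2 (24/4 per unit): all 4 → value 24, running total 24.00
- track 9 (74/25 per unit): all 25 → value 74, running total 98.00
- track 3 (50/28 per unit): all 28 → value 50, running total 148.00
- track 10 (9/28 per unit): 22 of 28 → value 22×9/28 = 7.0714, running total 155.07
Total 155.07.

155.07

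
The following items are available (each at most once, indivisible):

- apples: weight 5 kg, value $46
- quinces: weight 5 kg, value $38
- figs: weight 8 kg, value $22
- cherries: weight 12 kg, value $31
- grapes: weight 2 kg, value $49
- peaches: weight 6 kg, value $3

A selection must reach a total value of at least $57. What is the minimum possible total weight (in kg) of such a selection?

7

Subsets with value ≥ 57, sorted by total weight:
- apples+grapes: weight 7, value 95
- quinces+grapes: weight 7, value 87
Minimum weight: 7 kg.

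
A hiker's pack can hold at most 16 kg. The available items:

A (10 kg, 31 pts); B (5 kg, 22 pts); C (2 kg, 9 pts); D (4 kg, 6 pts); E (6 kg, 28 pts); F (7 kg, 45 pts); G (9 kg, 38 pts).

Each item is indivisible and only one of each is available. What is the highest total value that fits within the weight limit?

This is a 0/1 knapsack; check combinations near the capacity.
- F+G: weight 7+9=16, value 45+38=83
- C+E+F: weight 2+6+7=15, value 9+28+45=82
- B+C+F: weight 5+2+7=14, value 22+9+45=76
- E+F: weight 6+7=13, value 28+45=73
- B+D+F: weight 5+4+7=16, value 22+6+45=73
Best: 83 pts.

83 pts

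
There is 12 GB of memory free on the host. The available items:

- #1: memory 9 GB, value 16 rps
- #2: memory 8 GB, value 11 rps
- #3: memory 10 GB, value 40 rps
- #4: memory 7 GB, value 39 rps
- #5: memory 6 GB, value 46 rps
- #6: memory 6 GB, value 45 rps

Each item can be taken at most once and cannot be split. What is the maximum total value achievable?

Check high-value combinations within 12 GB:
- #5+#6: memory 6+6=12, value 46+45=91
- #5: memory 6, value 46
- #6: memory 6, value 45
- #3: memory 10, value 40
Best: 91 rps.

91 rps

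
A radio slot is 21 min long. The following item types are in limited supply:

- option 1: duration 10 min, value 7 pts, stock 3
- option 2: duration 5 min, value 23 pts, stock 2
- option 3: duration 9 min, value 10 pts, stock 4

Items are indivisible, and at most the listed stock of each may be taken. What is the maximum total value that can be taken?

56 pts

Top feasible selections:
- 2×option 2 + 1×option 3: duration 19, value 56
- 1×option 1 + 2×option 2: duration 20, value 53
- 2×option 2: duration 10, value 46
Best: 56 pts.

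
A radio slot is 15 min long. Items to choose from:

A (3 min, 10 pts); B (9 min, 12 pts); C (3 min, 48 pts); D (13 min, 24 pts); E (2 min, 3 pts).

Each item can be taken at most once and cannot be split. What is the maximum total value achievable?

Check high-value combinations within 15 min:
- A+B+C: duration 3+9+3=15, value 10+12+48=70
- B+C+E: duration 9+3+2=14, value 12+48+3=63
- A+C+E: duration 3+3+2=8, value 10+48+3=61
- B+C: duration 9+3=12, value 12+48=60
Best: 70 pts.

70 pts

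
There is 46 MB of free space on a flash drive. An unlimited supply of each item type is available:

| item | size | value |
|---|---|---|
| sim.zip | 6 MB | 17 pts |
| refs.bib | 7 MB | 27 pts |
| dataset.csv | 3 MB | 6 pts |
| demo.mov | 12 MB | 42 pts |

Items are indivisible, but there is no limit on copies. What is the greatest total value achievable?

168 pts

Best value-per-unit is refs.bib at 27/7; filling with it alone gives 6×27 = 162.
Optimal mix: 6×refs.bib + 1×dataset.csv → size 45, value 168.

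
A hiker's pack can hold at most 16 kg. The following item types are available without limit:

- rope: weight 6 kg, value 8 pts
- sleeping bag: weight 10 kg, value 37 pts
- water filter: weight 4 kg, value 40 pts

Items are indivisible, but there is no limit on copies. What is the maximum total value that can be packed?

160 pts

Best value-per-unit is water filter at 40/4, and filling with it alone uses weight 4×4=16. No mix of the others beats 4×40 = 160.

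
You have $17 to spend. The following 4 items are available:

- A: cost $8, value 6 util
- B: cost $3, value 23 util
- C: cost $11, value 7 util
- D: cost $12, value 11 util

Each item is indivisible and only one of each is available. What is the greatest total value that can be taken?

34 util

Check high-value combinations within $17:
- B+D: cost 3+12=15, value 23+11=34
- B+C: cost 3+11=14, value 23+7=30
- A+B: cost 8+3=11, value 6+23=29
Best: 34 util.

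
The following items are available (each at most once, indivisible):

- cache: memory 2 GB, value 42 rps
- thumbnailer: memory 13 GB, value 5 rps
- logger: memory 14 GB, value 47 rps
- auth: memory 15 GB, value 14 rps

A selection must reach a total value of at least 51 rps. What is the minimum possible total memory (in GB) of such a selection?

Subsets with value ≥ 51, sorted by total memory:
- cache+logger: memory 16, value 89
- cache+auth: memory 17, value 56
- thumbnailer+logger: memory 27, value 52
- cache+thumbnailer+logger: memory 29, value 94
Minimum memory: 16 GB.

16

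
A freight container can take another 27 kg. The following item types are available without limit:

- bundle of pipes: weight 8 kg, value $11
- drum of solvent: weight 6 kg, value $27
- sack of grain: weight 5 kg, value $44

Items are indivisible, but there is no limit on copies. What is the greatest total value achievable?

$220

Best value-per-unit is sack of grain at 44/5, and filling with it alone uses weight 5×5=25. No mix of the others beats 5×44 = 220.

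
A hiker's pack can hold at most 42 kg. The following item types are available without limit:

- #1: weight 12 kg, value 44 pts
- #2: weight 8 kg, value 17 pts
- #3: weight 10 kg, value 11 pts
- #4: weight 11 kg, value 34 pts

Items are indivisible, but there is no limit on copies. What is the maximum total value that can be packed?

132 pts

Best value-per-unit is #1 at 44/12, and filling with it alone uses weight 3×12=36. No mix of the others beats 3×44 = 132.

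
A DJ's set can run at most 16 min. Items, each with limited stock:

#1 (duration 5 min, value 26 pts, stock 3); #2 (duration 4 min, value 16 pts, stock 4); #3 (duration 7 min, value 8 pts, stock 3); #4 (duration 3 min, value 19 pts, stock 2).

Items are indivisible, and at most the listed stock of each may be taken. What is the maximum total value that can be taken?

90 pts

Top feasible selections:
- 2×#1 + 2×#4: duration 16, value 90
- 1×#1 + 1×#2 + 2×#4: duration 15, value 80
- 3×#1: duration 15, value 78
- 1×#1 + 2×#2 + 1×#4: duration 16, value 77
Best: 90 pts.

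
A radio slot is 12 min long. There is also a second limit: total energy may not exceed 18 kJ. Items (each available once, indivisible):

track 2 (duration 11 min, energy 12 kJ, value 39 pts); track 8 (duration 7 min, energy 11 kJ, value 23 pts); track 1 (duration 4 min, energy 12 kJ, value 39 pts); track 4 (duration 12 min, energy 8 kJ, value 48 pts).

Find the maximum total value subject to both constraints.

Feasible sets respecting both limits:
- track 4: duration 12, energy 8, value 48
- track 2: duration 11, energy 12, value 39
- track 1: duration 4, energy 12, value 39
Best: 48 pts.

48 pts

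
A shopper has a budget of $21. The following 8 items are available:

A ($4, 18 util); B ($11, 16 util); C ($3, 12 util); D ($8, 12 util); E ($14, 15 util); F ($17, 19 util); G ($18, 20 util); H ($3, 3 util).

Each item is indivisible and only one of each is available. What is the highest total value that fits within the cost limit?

49 util

Check high-value combinations within $21:
- A+B+C+H: cost 4+11+3+3=21, value 18+16+12+3=49
- A+B+C: cost 4+11+3=18, value 18+16+12=46
- A+C+D+H: cost 4+3+8+3=18, value 18+12+12+3=45
- A+C+E: cost 4+3+14=21, value 18+12+15=45
Best: 49 util.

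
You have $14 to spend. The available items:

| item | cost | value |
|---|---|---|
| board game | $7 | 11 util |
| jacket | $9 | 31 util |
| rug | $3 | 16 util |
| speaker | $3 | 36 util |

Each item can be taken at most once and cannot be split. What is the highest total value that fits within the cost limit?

67 util

Check high-value combinations within $14:
- jacket+speaker: cost 9+3=12, value 31+36=67
- board game+rug+speaker: cost 7+3+3=13, value 11+16+36=63
- rug+speaker: cost 3+3=6, value 16+36=52
- board game+speaker: cost 7+3=10, value 11+36=47
Best: 67 util.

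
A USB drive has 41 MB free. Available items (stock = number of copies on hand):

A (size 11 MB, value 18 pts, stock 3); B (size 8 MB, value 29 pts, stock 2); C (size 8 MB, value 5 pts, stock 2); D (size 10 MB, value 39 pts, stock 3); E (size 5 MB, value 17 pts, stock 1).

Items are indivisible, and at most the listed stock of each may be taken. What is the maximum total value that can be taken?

153 pts

Best selections within size 41 and stock limits:
- 2×B + 2×D + 1×E: size 41, value 153
- 1×B + 3×D: size 38, value 146
Best: 153 pts.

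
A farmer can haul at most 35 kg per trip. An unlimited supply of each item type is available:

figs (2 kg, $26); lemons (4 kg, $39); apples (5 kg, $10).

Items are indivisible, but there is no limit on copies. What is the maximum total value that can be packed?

Best value-per-unit is figs at 26/2, and filling with it alone uses weight 17×2=34. No mix of the others beats 17×26 = 442.

$442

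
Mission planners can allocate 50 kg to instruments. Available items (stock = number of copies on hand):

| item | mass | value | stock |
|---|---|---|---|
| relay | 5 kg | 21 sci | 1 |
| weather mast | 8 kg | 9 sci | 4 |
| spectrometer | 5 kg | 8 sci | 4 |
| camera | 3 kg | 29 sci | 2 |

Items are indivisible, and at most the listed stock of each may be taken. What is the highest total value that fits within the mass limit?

Top feasible selections:
- 1×relay + 3×weather mast + 3×spectrometer + 2×camera: mass 50, value 130
- 1×relay + 2×weather mast + 4×spectrometer + 2×camera: mass 47, value 129
Best: 130 sci.

130 sci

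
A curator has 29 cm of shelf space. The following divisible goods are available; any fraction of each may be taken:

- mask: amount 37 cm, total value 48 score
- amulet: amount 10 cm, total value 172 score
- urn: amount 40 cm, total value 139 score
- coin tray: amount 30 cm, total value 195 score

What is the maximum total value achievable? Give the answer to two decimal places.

Take in order of value per unit:
- amulet (172/10 per unit): all 10 → value 172, running total 172.00
- coin tray (195/30 per unit): 19 of 30 → value 19×195/30 = 123.5000, running total 295.50
Total 295.50.

295.50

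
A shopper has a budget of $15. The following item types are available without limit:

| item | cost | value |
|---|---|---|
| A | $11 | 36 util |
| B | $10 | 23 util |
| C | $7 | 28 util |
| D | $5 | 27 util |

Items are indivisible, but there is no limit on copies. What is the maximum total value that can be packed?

81 util

Best value-per-unit is D at 27/5, and filling with it alone uses cost 3×5=15. No mix of the others beats 3×27 = 81.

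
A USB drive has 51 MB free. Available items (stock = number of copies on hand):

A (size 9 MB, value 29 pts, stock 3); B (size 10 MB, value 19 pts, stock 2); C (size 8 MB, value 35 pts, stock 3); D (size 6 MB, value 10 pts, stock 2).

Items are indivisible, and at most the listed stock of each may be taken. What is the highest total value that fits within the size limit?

192 pts

Best selections within size 51 and stock limits:
- 3×A + 3×C: size 51, value 192
- 2×A + 3×C + 1×D: size 48, value 173
- 3×A + 2×C + 1×D: size 49, value 167
- 2×A + 3×C: size 42, value 163
Best: 192 pts.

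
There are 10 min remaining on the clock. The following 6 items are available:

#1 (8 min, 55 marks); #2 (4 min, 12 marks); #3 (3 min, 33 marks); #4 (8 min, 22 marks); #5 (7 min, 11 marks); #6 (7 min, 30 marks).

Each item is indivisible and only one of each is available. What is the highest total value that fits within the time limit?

Check high-value combinations within 10 min:
- #3+#6: time 3+7=10, value 33+30=63
- #1: time 8, value 55
- #2+#3: time 4+3=7, value 12+33=45
Best: 63 marks.

63 marks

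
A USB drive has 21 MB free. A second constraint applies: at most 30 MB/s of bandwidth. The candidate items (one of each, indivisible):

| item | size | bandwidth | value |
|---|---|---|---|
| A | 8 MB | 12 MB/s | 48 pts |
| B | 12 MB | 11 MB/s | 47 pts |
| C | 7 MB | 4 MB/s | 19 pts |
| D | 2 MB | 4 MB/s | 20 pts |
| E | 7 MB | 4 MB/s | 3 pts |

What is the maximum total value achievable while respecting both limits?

95 pts

Feasible sets respecting both limits:
- A+B: size 20, bandwidth 23, value 95
- A+C+D: size 17, bandwidth 20, value 87
- B+C+D: size 21, bandwidth 19, value 86
- A+D+E: size 17, bandwidth 20, value 71
Best: 95 pts.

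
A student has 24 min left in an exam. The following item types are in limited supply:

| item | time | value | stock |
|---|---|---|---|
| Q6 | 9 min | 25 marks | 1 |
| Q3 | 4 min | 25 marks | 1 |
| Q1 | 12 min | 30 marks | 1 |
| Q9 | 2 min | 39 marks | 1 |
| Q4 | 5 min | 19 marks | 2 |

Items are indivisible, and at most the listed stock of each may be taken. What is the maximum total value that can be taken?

113 marks

Top feasible selections:
- 1×Q3 + 1×Q1 + 1×Q9 + 1×Q4: time 23, value 113
- 1×Q6 + 1×Q3 + 1×Q9 + 1×Q4: time 20, value 108
Best: 113 marks.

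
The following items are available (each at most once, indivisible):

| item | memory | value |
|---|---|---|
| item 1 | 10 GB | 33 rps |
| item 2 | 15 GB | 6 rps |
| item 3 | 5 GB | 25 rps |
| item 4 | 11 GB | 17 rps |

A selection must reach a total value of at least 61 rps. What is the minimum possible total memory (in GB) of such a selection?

26

Subsets with value ≥ 61, sorted by total memory:
- item 1+item 3+item 4: memory 26, value 75
- item 1+item 2+item 3: memory 30, value 64
- item 1+item 2+item 3+item 4: memory 41, value 81
Minimum memory: 26 GB.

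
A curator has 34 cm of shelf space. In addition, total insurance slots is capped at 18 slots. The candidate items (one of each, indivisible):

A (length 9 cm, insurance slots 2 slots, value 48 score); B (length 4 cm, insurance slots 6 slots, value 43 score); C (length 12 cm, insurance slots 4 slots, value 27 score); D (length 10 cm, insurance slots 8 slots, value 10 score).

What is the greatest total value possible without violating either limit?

Feasible sets respecting both limits:
- A+B+C: length 25, insurance slots 12, value 118
- A+B+D: length 23, insurance slots 16, value 101
- A+B: length 13, insurance slots 8, value 91
Best: 118 score.

118 score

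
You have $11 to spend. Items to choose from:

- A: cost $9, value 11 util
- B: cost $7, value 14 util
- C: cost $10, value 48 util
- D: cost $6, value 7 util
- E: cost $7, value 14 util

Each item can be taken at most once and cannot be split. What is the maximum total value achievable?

Check high-value combinations within $11:
- C: cost 10, value 48
- B: cost 7, value 14
- E: cost 7, value 14
- A: cost 9, value 11
Best: 48 util.

48 util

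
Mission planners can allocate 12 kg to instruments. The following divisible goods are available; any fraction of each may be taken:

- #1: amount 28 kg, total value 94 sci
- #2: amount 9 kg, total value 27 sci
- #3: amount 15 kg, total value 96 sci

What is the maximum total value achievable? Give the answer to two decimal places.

76.80

Take in order of value per unit:
- #3 (96/15 per unit): 12 of 15 → value 12×96/15 = 76.8000, running total 76.80
Total 76.80.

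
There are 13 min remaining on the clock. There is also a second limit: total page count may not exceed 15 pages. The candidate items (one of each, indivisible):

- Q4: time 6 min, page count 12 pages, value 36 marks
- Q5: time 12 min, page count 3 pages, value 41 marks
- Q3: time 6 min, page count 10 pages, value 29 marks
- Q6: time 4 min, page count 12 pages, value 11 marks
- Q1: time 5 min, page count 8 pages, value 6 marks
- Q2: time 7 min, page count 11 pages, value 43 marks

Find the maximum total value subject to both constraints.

43 marks

Feasible sets respecting both limits:
- Q2: time 7, page count 11, value 43
- Q5: time 12, page count 3, value 41
- Q4: time 6, page count 12, value 36
Best: 43 marks.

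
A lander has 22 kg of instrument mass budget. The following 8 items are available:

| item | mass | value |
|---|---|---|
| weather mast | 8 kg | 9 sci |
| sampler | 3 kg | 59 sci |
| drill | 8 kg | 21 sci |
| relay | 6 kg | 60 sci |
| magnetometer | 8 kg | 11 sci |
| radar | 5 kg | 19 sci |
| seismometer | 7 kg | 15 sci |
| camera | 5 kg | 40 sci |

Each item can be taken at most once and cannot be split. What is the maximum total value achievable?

180 sci

This is a 0/1 knapsack; check combinations near the capacity.
- sampler+drill+relay+camera: mass 3+8+6+5=22, value 59+21+60+40=180
- sampler+relay+radar+camera: mass 3+6+5+5=19, value 59+60+19+40=178
- sampler+relay+seismometer+camera: mass 3+6+7+5=21, value 59+60+15+40=174
Best: 180 sci.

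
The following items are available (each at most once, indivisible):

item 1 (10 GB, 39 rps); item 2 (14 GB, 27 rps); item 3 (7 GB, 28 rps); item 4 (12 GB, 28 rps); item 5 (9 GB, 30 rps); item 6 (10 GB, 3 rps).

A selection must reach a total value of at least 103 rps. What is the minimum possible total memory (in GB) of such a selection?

Subsets with value ≥ 103, sorted by total memory:
- item 1+item 3+item 4+item 5: memory 38, value 125
- item 1+item 2+item 3+item 5: memory 40, value 124
Minimum memory: 38 GB.

38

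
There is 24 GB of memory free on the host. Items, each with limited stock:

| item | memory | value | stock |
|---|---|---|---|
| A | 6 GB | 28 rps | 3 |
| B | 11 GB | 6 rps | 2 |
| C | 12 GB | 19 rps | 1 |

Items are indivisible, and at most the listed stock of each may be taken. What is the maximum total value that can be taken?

Top feasible selections:
- 3×A: memory 18, value 84
- 2×A + 1×C: memory 24, value 75
- 2×A + 1×B: memory 23, value 62
- 2×A: memory 12, value 56
Best: 84 rps.

84 rps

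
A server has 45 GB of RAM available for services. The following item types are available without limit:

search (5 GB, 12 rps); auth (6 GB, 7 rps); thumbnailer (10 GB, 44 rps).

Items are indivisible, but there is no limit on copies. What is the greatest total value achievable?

188 rps

Best value-per-unit is thumbnailer at 44/10; filling with it alone gives 4×44 = 176.
Optimal mix: 1×search + 4×thumbnailer → memory 45, value 188.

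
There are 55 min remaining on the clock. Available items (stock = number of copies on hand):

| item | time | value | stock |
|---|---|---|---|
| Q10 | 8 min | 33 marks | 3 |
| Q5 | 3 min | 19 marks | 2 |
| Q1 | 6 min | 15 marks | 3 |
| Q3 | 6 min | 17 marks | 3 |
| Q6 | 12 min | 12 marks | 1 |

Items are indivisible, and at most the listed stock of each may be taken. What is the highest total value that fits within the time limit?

203 marks

Best selections within time 55 and stock limits:
- 3×Q10 + 2×Q5 + 1×Q1 + 3×Q3: time 54, value 203
- 3×Q10 + 2×Q5 + 2×Q1 + 2×Q3: time 54, value 201
Best: 203 marks.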